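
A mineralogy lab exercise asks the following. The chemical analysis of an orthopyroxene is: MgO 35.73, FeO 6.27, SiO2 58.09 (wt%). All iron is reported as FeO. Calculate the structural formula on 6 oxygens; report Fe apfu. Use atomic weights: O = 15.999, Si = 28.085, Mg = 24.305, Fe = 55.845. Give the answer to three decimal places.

0.180 Fe apfu

35.73 wt% MgO ÷ 40.304 g/mol = 0.88651 mol, giving 0.88651 Mg and 0.88651 O.
6.27 wt% FeO ÷ 71.844 g/mol = 0.08727 mol, giving 0.08727 Fe and 0.08727 O.
58.09 wt% SiO2 ÷ 60.083 g/mol = 0.96683 mol, giving 0.96683 Si and 1.93366 O.
Oxygen sums to 2.90744; scaling by 6/2.90744 = 2.06367 puts the formula on 6 O.
Fe: 0.08727 × 2.06367 = 0.180 atoms per formula unit.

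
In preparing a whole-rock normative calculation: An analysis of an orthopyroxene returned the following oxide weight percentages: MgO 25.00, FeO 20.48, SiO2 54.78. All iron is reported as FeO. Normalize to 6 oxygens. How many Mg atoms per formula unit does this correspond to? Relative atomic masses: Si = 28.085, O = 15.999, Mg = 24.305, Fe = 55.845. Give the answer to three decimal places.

1.364 Mg apfu

25.00 wt% MgO ÷ 40.304 g/mol = 0.62029 mol, giving 0.62029 Mg and 0.62029 O.
20.48 wt% FeO ÷ 71.844 g/mol = 0.28506 mol, giving 0.28506 Fe and 0.28506 O.
54.78 wt% SiO2 ÷ 60.083 g/mol = 0.91174 mol, giving 0.91174 Si and 1.82348 O.
Oxygen sums to 2.72883; scaling by 6/2.72883 = 2.19874 puts the formula on 6 O.
Mg: 0.62029 × 2.19874 = 1.364 atoms per formula unit.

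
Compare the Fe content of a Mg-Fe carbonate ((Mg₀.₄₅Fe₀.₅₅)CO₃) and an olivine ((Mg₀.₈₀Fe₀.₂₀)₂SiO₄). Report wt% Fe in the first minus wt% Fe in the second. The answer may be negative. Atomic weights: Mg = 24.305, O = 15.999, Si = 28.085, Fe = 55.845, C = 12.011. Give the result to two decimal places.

15.64 percentage points

M((Mg₀.₄₅Fe₀.₅₅)CO₃) = 101.660 g/mol, so wt% Fe = 30.715/101.660 × 100 = 30.21%.
M((Mg₀.₈₀Fe₀.₂₀)₂SiO₄) = 153.307 g/mol, so wt% Fe = 22.338/153.307 × 100 = 14.57%.
30.21 − 14.57 = 15.64 pp.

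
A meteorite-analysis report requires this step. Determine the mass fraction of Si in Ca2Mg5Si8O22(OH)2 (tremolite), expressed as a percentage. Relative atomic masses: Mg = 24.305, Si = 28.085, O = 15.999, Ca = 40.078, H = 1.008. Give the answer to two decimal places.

27.66 weight percent

Formula mass = 2*40.078 + 5*24.305 + 8*28.085 + 24*15.999 + 2*1.008 = 812.353 g/mol, of which 224.680 g is Si.
So Si makes up 224.680/812.353 = 0.2766 of the mass, i.e. 27.66%.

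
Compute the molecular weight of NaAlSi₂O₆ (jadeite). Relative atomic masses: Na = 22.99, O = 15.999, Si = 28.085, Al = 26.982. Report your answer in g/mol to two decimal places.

202.14 g/mol

Na: 1 × 22.99 = 22.9900
Al: 1 × 26.982 = 26.9820
Si: 2 × 28.085 = 56.1700
O: 6 × 15.999 = 95.9940
Summing the contributions gives the formula mass.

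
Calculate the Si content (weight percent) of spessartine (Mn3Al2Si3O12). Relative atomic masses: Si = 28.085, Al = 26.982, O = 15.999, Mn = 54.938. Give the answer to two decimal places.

17.02 weight percent

Molar mass of Mn3Al2Si3O12: 3×54.938 + 2×26.982 + 3×28.085 + 12×15.999 = 495.021 g/mol.
Mass of Si per formula unit: 3 × 28.085 = 84.255 g.
Weight fraction Si = 84.255 / 495.021 = 0.1702.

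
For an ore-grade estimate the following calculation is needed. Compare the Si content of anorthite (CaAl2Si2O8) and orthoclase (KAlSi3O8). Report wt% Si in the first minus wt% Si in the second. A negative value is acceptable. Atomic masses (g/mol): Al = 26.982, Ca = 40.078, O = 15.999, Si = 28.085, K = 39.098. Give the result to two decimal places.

-10.08 percentage points

Si in CaAl2Si2O8: molar mass 278.204 g/mol; 2×28.085 = 56.170 g → 20.19 wt%.
Si in KAlSi3O8: molar mass 278.327 g/mol; 3×28.085 = 84.255 g → 30.27 wt%.
Difference = 20.19 − 30.27 = -10.08 percentage points.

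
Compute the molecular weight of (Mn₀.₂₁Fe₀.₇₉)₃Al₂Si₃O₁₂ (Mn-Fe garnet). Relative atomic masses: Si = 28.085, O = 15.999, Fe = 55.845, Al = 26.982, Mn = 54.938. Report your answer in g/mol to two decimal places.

497.17 g/mol

M = 0.63*54.938 + 2.37*55.845 + 2*26.982 + 3*28.085 + 12*15.999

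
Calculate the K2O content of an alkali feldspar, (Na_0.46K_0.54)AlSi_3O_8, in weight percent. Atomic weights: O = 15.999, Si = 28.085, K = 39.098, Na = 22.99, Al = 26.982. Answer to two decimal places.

M((Na_0.46K_0.54)AlSi_3O_8) = 270.917 g/mol; M(K2O) = 94.195 g/mol.
Moles K2O per formula unit = 0.54 K ÷ 2 = 0.2700.
K2O fraction = (0.2700 × 94.195) / 270.917 = 25.433/270.917 = 0.0939.

9.39 wt%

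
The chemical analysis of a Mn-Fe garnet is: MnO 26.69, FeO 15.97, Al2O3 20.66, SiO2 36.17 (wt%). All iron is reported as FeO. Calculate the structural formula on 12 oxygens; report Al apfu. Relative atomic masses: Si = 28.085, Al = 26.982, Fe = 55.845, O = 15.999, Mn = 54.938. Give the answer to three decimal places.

MnO (M=70.937): mol = 0.37625; Mn = 0.37625, O = 0.37625.
FeO (M=71.844): mol = 0.22229; Fe = 0.22229, O = 0.22229.
Al2O3 (M=101.961): mol = 0.20263; Al = 0.40526, O = 0.60789.
SiO2 (M=60.083): mol = 0.60200; Si = 0.60200, O = 1.20400.
ΣO = 2.41043; factor = 12/ΣO = 4.97836.
Al apfu = 0.40526 × 4.97836 = 2.018.

2.018 Al apfu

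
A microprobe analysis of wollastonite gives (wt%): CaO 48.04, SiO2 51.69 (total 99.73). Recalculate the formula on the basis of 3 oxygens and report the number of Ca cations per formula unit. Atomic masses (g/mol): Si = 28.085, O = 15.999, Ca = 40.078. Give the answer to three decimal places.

0.997 Ca apfu

48.04 wt% CaO ÷ 56.077 g/mol = 0.85668 mol, giving 0.85668 Ca and 0.85668 O.
51.69 wt% SiO2 ÷ 60.083 g/mol = 0.86031 mol, giving 0.86031 Si and 1.72062 O.
Oxygen sums to 2.57730; scaling by 3/2.57730 = 1.16401 puts the formula on 3 O.
Ca: 0.85668 × 1.16401 = 0.997 atoms per formula unit.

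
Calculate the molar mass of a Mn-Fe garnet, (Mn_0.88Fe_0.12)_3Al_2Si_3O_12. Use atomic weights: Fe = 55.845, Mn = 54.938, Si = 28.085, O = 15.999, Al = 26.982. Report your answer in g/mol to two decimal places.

Mn: 2.64 × 54.938 = 145.0363
Fe: 0.36 × 55.845 = 20.1042
Al: 2 × 26.982 = 53.9640
Si: 3 × 28.085 = 84.2550
O: 12 × 15.999 = 191.9880
Summing the contributions gives the formula mass.

495.35 g/mol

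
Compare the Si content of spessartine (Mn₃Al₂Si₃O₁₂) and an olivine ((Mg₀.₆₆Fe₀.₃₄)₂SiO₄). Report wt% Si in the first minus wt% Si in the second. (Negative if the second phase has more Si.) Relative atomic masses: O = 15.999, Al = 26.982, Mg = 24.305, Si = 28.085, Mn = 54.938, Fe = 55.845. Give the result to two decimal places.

-0.30 percentage points

M(Mn₃Al₂Si₃O₁₂) = 495.021 g/mol, so wt% Si = 84.255/495.021 × 100 = 17.02%.
M((Mg₀.₆₆Fe₀.₃₄)₂SiO₄) = 162.138 g/mol, so wt% Si = 28.085/162.138 × 100 = 17.32%.
17.02 − 17.32 = -0.30 pp.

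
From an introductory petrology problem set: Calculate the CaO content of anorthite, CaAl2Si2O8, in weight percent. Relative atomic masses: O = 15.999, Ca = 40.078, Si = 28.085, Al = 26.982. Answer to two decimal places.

20.16 wt%

Molar mass of CaAl2Si2O8 = 1×40.078 + 2×26.982 + 2×28.085 + 8×15.999 = 278.204 g/mol.
Each formula unit contains 1 Ca, equivalent to 1/1 = 1.0000 mol CaO.
M(CaO) = 1×40.078 + 1×15.999 = 56.077 g/mol.
Mass of CaO per formula unit = 1.0000 × 56.077 = 56.077 g.
CaO wt% = 56.077 / 278.204 × 100 = 20.16%.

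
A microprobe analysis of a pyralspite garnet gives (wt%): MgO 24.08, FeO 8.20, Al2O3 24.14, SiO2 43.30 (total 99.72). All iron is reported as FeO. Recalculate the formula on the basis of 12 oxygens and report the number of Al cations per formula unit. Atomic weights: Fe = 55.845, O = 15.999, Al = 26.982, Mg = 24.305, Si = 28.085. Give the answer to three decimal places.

1.985 Al apfu

MgO (M=40.304): mol = 0.59746; Mg = 0.59746, O = 0.59746.
FeO (M=71.844): mol = 0.11414; Fe = 0.11414, O = 0.11414.
Al2O3 (M=101.961): mol = 0.23676; Al = 0.47352, O = 0.71028.
SiO2 (M=60.083): mol = 0.72067; Si = 0.72067, O = 1.44134.
ΣO = 2.86322; factor = 12/ΣO = 4.19109.
Al apfu = 0.47352 × 4.19109 = 1.985.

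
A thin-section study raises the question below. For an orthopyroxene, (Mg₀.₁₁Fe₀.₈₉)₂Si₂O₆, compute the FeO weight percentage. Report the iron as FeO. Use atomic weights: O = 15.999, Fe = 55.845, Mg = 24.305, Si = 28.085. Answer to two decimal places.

Formula mass = 256.915 g/mol.
1.78 Fe → 1.7800 mol FeO per formula unit; M(FeO) = 71.844, so FeO mass = 127.882 g.
127.882/256.915 × 100 = 49.78 wt%.

49.78 wt%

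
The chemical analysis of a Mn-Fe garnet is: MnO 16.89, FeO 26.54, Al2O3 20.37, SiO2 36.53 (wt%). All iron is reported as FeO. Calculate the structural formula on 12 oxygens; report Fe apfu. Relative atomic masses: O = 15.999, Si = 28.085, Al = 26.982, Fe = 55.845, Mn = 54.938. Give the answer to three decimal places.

1.830 Fe apfu

MnO (M=70.937): mol = 0.23810; Mn = 0.23810, O = 0.23810.
FeO (M=71.844): mol = 0.36941; Fe = 0.36941, O = 0.36941.
Al2O3 (M=101.961): mol = 0.19978; Al = 0.39956, O = 0.59934.
SiO2 (M=60.083): mol = 0.60799; Si = 0.60799, O = 1.21598.
ΣO = 2.42283; factor = 12/ΣO = 4.95289.
Fe apfu = 0.36941 × 4.95289 = 1.830.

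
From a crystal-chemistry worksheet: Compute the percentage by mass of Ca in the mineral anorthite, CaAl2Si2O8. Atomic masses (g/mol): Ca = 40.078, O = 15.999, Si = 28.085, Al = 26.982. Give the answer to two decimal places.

14.41 wt%

Molar mass of CaAl2Si2O8: 1×40.078 + 2×26.982 + 2×28.085 + 8×15.999 = 278.204 g/mol.
Mass of Ca per formula unit: 1 × 40.078 = 40.078 g.
Weight fraction Ca = 40.078 / 278.204 = 0.1441.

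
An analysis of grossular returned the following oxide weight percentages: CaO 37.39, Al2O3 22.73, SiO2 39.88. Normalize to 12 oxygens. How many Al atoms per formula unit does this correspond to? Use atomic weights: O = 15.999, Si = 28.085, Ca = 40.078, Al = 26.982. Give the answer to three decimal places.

CaO (M=56.077): mol = 0.66676; Ca = 0.66676, O = 0.66676.
Al2O3 (M=101.961): mol = 0.22293; Al = 0.44586, O = 0.66879.
SiO2 (M=60.083): mol = 0.66375; Si = 0.66375, O = 1.32750.
ΣO = 2.66305; factor = 12/ΣO = 4.50611.
Al apfu = 0.44586 × 4.50611 = 2.009.

2.009 Al apfu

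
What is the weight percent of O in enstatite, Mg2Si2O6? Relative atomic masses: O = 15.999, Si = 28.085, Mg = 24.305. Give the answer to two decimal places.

47.81 wt%

Formula mass = 2*24.305 + 2*28.085 + 6*15.999 = 200.774 g/mol, of which 95.994 g is O.
So O makes up 95.994/200.774 = 0.4781 of the mass, i.e. 47.81%.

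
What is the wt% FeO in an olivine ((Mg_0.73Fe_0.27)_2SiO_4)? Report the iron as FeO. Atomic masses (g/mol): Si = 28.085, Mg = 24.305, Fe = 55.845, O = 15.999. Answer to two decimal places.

M((Mg_0.73Fe_0.27)_2SiO_4) = 157.723 g/mol; M(FeO) = 71.844 g/mol.
Moles FeO per formula unit = 0.54 Fe ÷ 1 = 0.5400.
FeO fraction = (0.5400 × 71.844) / 157.723 = 38.796/157.723 = 0.2460.

24.60 wt%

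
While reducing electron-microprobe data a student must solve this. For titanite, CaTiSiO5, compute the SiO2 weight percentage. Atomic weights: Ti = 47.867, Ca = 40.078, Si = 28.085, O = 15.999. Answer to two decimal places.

Molar mass of CaTiSiO5 = 1*40.078 + 1*47.867 + 1*28.085 + 5*15.999 = 196.025 g/mol.
Each formula unit contains 1 Si, equivalent to 1/1 = 1.0000 mol SiO2.
M(SiO2) = 1×28.085 + 2×15.999 = 60.083 g/mol.
Mass of SiO2 per formula unit = 1.0000 × 60.083 = 60.083 g.
SiO2 wt% = 60.083 / 196.025 × 100 = 30.65%.

30.65 wt%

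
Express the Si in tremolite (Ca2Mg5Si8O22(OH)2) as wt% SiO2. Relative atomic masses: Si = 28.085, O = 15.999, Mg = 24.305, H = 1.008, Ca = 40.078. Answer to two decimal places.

59.17 wt%

M(Ca2Mg5Si8O22(OH)2) = 812.353 g/mol; M(SiO2) = 60.083 g/mol.
Moles SiO2 per formula unit = 8 Si ÷ 1 = 8.0000.
SiO2 fraction = (8.0000 × 60.083) / 812.353 = 480.664/812.353 = 0.5917.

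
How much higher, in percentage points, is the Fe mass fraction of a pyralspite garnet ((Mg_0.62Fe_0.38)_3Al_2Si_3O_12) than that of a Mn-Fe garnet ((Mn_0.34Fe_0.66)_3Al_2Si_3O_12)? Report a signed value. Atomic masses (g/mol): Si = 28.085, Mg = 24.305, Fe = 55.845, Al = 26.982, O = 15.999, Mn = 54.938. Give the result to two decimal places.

M((Mg_0.62Fe_0.38)_3Al_2Si_3O_12) = 439.078 g/mol, so wt% Fe = 63.663/439.078 × 100 = 14.50%.
M((Mn_0.34Fe_0.66)_3Al_2Si_3O_12) = 496.817 g/mol, so wt% Fe = 110.573/496.817 × 100 = 22.26%.
14.50 − 22.26 = -7.76 pp.

-7.76 percentage points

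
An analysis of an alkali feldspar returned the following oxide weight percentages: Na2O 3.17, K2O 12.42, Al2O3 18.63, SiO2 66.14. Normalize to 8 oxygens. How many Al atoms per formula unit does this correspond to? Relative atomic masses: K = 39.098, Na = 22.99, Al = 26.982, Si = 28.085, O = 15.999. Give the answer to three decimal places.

3.17 wt% Na2O ÷ 61.979 g/mol = 0.05115 mol, giving 0.10230 Na and 0.05115 O.
12.42 wt% K2O ÷ 94.195 g/mol = 0.13185 mol, giving 0.26370 K and 0.13185 O.
18.63 wt% Al2O3 ÷ 101.961 g/mol = 0.18272 mol, giving 0.36544 Al and 0.54816 O.
66.14 wt% SiO2 ÷ 60.083 g/mol = 1.10081 mol, giving 1.10081 Si and 2.20162 O.
Oxygen sums to 2.93278; scaling by 8/2.93278 = 2.72779 puts the formula on 8 O.
Al: 0.36544 × 2.72779 = 0.997 atoms per formula unit.

0.997 Al apfu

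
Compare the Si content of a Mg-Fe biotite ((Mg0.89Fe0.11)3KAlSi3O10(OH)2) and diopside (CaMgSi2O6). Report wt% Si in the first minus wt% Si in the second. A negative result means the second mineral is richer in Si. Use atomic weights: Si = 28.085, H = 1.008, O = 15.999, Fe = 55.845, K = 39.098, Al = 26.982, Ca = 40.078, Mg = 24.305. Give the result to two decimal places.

-6.24 percentage points

Si in (Mg0.89Fe0.11)3KAlSi3O10(OH)2: molar mass 427.662 g/mol; 3×28.085 = 84.255 g → 19.70 wt%.
Si in CaMgSi2O6: molar mass 216.547 g/mol; 2×28.085 = 56.170 g → 25.94 wt%.
Difference = 19.70 − 25.94 = -6.24 percentage points.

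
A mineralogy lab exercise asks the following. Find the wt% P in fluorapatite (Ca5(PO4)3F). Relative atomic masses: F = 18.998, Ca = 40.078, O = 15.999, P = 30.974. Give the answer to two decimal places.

18.43 mass %

M(Ca5(PO4)3F) = 504.298 g/mol.
P contributes 3 × 30.974 = 92.922 g per mole.
92.922/504.298 = 0.1843 → 18.43%.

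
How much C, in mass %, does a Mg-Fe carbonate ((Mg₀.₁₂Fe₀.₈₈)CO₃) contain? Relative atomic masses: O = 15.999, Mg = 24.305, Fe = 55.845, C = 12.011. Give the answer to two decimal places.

10.72 mass %

Molar mass of (Mg₀.₁₂Fe₀.₈₈)CO₃: 0.12*24.305 + 0.88*55.845 + 1*12.011 + 3*15.999 = 112.068 g/mol.
Mass of C per formula unit: 1 × 12.011 = 12.011 g.
Weight fraction C = 12.011 / 112.068 = 0.1072.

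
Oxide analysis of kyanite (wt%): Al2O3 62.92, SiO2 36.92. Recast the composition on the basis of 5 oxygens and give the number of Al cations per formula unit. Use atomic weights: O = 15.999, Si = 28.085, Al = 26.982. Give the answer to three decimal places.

2.003 Al apfu

Al2O3: 62.92/101.961 = 0.61710 mol → 1.23420 mol Al, 1.85130 mol O.
SiO2: 36.92/60.083 = 0.61448 mol → 0.61448 mol Si, 1.22896 mol O.
Total oxygen = 3.08026 mol. Normalization factor = 5/3.08026 = 1.62324.
Al per 5 O = 1.23420 × 1.62324 = 2.003.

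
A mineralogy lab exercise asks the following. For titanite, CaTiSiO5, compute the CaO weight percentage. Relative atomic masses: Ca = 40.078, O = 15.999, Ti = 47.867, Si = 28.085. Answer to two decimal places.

M(CaTiSiO5) = 196.025 g/mol; M(CaO) = 56.077 g/mol.
Moles CaO per formula unit = 1 Ca ÷ 1 = 1.0000.
CaO fraction = (1.0000 × 56.077) / 196.025 = 56.077/196.025 = 0.2861.

28.61 wt%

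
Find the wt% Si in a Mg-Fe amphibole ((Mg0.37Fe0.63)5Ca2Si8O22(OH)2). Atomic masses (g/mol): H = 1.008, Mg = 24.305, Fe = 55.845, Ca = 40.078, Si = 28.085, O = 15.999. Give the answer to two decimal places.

M((Mg0.37Fe0.63)5Ca2Si8O22(OH)2) = 911.704 g/mol.
Si contributes 8 × 28.085 = 224.680 g per mole.
224.680/911.704 = 0.2464 → 24.64%.

24.64 weight percent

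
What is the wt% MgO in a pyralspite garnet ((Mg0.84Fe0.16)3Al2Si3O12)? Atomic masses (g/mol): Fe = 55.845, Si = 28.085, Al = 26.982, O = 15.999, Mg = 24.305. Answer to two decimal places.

Formula mass = 418.261 g/mol.
2.52 Mg → 2.5200 mol MgO per formula unit; M(MgO) = 40.304, so MgO mass = 101.566 g.
101.566/418.261 × 100 = 24.28 wt%.

24.28 wt%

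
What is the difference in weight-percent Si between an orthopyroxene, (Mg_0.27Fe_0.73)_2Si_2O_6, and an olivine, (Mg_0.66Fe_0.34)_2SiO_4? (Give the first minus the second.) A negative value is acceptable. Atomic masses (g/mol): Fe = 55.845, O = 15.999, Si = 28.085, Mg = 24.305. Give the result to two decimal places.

5.44 percentage points

First mineral: 56.170 g Si in 246.822 g formula = 22.76 wt% Si.
Second mineral: 28.085 g Si in 162.138 g formula = 17.32 wt% Si.
22.76% − 17.32% gives a difference of 5.44 percentage points.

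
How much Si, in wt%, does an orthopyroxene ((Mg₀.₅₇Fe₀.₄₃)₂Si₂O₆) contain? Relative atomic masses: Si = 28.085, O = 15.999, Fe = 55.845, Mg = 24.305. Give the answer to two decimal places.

M((Mg₀.₅₇Fe₀.₄₃)₂Si₂O₆) = 227.898 g/mol.
Si contributes 2 × 28.085 = 56.170 g per mole.
56.170/227.898 = 0.2465 → 24.65%.

24.65 wt%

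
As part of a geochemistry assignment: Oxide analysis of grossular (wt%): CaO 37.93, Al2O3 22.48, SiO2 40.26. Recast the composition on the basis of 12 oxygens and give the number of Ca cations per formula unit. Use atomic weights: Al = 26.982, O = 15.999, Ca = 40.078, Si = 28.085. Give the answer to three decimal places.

CaO (M=56.077): mol = 0.67639; Ca = 0.67639, O = 0.67639.
Al2O3 (M=101.961): mol = 0.22048; Al = 0.44096, O = 0.66144.
SiO2 (M=60.083): mol = 0.67007; Si = 0.67007, O = 1.34014.
ΣO = 2.67797; factor = 12/ΣO = 4.48101.
Ca apfu = 0.67639 × 4.48101 = 3.031.

3.031 Ca apfu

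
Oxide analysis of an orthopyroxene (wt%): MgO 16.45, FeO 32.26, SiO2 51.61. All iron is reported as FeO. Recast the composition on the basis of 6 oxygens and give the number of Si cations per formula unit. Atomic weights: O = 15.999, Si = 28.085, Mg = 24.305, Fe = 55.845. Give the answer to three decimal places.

2.001 Si apfu

MgO: 16.45/40.304 = 0.40815 mol → 0.40815 mol Mg, 0.40815 mol O.
FeO: 32.26/71.844 = 0.44903 mol → 0.44903 mol Fe, 0.44903 mol O.
SiO2: 51.61/60.083 = 0.85898 mol → 0.85898 mol Si, 1.71796 mol O.
Total oxygen = 2.57514 mol. Normalization factor = 6/2.57514 = 2.32997.
Si per 6 O = 0.85898 × 2.32997 = 2.001.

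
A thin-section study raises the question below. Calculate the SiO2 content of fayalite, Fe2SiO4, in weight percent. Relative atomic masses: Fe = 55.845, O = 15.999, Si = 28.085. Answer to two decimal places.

29.49 wt%

Formula mass = 203.771 g/mol.
1 Si → 1.0000 mol SiO2 per formula unit; M(SiO2) = 60.083, so SiO2 mass = 60.083 g.
60.083/203.771 × 100 = 29.49 wt%.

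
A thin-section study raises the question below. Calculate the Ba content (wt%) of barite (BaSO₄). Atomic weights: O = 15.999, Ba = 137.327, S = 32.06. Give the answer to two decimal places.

M(BaSO₄) = 233.383 g/mol.
Ba contributes 1 × 137.327 = 137.327 g per mole.
137.327/233.383 = 0.5884 → 58.84%.

58.84 wt%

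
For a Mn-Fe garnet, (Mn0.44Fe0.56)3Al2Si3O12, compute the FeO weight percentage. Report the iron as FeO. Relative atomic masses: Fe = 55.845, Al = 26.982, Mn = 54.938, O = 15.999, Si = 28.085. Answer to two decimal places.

24.31 wt%

Formula mass = 496.545 g/mol.
1.68 Fe → 1.6800 mol FeO per formula unit; M(FeO) = 71.844, so FeO mass = 120.698 g.
120.698/496.545 × 100 = 24.31 wt%.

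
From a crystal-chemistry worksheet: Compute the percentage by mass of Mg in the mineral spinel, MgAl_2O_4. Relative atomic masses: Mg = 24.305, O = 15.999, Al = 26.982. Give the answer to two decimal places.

Formula mass = 1·24.305 + 2·26.982 + 4·15.999 = 142.265 g/mol, of which 24.305 g is Mg.
So Mg makes up 24.305/142.265 = 0.1708 of the mass, i.e. 17.08%.

17.08 weight percent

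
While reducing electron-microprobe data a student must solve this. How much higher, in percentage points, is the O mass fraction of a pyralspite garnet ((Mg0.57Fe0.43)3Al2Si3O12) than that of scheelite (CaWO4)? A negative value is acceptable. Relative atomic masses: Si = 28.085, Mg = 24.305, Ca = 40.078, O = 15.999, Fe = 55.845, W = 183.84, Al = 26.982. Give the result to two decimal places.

21.03 percentage points

O in (Mg0.57Fe0.43)3Al2Si3O12: molar mass 443.809 g/mol; 12×15.999 = 191.988 g → 43.26 wt%.
O in CaWO4: molar mass 287.914 g/mol; 4×15.999 = 63.996 g → 22.23 wt%.
Difference = 43.26 − 22.23 = 21.03 percentage points.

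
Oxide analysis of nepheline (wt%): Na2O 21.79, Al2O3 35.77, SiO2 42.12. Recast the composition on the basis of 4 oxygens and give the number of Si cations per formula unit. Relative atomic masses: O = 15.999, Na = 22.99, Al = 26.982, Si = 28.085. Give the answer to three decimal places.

0.999 Si apfu

21.79 wt% Na2O ÷ 61.979 g/mol = 0.35157 mol, giving 0.70314 Na and 0.35157 O.
35.77 wt% Al2O3 ÷ 101.961 g/mol = 0.35082 mol, giving 0.70164 Al and 1.05246 O.
42.12 wt% SiO2 ÷ 60.083 g/mol = 0.70103 mol, giving 0.70103 Si and 1.40206 O.
Oxygen sums to 2.80609; scaling by 4/2.80609 = 1.42547 puts the formula on 4 O.
Si: 0.70103 × 1.42547 = 0.999 atoms per formula unit.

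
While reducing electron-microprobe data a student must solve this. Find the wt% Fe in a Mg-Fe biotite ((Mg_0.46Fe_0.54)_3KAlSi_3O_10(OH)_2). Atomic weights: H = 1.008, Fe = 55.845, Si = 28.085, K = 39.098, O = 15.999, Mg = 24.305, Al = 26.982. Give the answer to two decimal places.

19.32 wt%

Formula mass = 1.38×24.305 + 1.62×55.845 + 1×39.098 + 1×26.982 + 3×28.085 + 12×15.999 + 2×1.008 = 468.349 g/mol, of which 90.469 g is Fe.
So Fe makes up 90.469/468.349 = 0.1932 of the mass, i.e. 19.32%.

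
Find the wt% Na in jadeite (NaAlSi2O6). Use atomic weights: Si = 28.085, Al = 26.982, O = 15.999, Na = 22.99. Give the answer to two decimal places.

M(NaAlSi2O6) = 202.136 g/mol.
Na contributes 1 × 22.99 = 22.990 g per mole.
22.990/202.136 = 0.1137 → 11.37%.

11.37 mass %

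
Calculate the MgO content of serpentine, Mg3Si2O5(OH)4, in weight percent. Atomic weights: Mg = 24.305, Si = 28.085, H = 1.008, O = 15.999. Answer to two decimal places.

43.63 wt%

Molar mass of Mg3Si2O5(OH)4 = 3×24.305 + 2×28.085 + 9×15.999 + 4×1.008 = 277.108 g/mol.
Each formula unit contains 3 Mg, equivalent to 3/1 = 3.0000 mol MgO.
M(MgO) = 1×24.305 + 1×15.999 = 40.304 g/mol.
Mass of MgO per formula unit = 3.0000 × 40.304 = 120.912 g.
MgO wt% = 120.912 / 277.108 × 100 = 43.63%.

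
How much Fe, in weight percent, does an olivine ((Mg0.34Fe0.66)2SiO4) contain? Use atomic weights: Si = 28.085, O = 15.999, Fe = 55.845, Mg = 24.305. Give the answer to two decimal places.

Formula mass = 0.68*24.305 + 1.32*55.845 + 1*28.085 + 4*15.999 = 182.324 g/mol, of which 73.715 g is Fe.
So Fe makes up 73.715/182.324 = 0.4043 of the mass, i.e. 40.43%.

40.43 weight percent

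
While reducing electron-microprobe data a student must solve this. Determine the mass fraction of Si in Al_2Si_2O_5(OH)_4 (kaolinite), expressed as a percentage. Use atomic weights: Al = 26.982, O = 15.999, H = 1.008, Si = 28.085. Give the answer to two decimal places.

Molar mass of Al_2Si_2O_5(OH)_4: 2·26.982 + 2·28.085 + 9·15.999 + 4·1.008 = 258.157 g/mol.
Mass of Si per formula unit: 2 × 28.085 = 56.170 g.
Weight fraction Si = 56.170 / 258.157 = 0.2176.

21.76 weight percent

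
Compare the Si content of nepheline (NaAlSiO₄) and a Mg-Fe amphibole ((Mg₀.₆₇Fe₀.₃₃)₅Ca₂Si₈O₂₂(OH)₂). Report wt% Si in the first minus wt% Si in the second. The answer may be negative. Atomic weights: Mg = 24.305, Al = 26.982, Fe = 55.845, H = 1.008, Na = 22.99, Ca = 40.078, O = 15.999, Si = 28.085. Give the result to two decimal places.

-6.22 percentage points

M(NaAlSiO₄) = 142.053 g/mol, so wt% Si = 28.085/142.053 × 100 = 19.77%.
M((Mg₀.₆₇Fe₀.₃₃)₅Ca₂Si₈O₂₂(OH)₂) = 864.394 g/mol, so wt% Si = 224.680/864.394 × 100 = 25.99%.
19.77 − 25.99 = -6.22 pp.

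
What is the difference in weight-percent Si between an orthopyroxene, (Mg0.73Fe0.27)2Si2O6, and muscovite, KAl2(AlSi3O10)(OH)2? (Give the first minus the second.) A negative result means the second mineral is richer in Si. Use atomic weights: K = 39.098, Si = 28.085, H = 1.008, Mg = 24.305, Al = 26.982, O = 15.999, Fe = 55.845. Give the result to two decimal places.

Si in (Mg0.73Fe0.27)2Si2O6: molar mass 217.806 g/mol; 2×28.085 = 56.170 g → 25.79 wt%.
Si in KAl2(AlSi3O10)(OH)2: molar mass 398.303 g/mol; 3×28.085 = 84.255 g → 21.15 wt%.
Difference = 25.79 − 21.15 = 4.64 percentage points.

4.64 percentage points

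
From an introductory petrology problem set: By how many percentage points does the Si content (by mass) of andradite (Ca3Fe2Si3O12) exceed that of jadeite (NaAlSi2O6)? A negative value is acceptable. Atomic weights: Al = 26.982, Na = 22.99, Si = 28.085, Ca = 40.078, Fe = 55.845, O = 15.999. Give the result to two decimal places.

-11.21 percentage points

M(Ca3Fe2Si3O12) = 508.167 g/mol, so wt% Si = 84.255/508.167 × 100 = 16.58%.
M(NaAlSi2O6) = 202.136 g/mol, so wt% Si = 56.170/202.136 × 100 = 27.79%.
16.58 − 27.79 = -11.21 pp.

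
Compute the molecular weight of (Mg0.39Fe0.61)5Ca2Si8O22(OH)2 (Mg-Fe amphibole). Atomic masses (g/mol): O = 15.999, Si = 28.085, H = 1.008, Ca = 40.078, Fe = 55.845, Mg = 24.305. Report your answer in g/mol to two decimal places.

908.55 g/mol

M = 1.95·24.305 + 3.05·55.845 + 2·40.078 + 8·28.085 + 24·15.999 + 2·1.008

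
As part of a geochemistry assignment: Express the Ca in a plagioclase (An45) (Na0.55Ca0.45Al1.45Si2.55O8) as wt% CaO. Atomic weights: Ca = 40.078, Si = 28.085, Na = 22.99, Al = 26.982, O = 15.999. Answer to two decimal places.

9.37 wt%

M(Na0.55Ca0.45Al1.45Si2.55O8) = 269.412 g/mol; M(CaO) = 56.077 g/mol.
Moles CaO per formula unit = 0.45 Ca ÷ 1 = 0.4500.
CaO fraction = (0.4500 × 56.077) / 269.412 = 25.235/269.412 = 0.0937.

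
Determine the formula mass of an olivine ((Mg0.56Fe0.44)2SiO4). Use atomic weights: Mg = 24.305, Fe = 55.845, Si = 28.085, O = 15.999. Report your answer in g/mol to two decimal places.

168.45 g/mol

M = 1.12×24.305 + 0.88×55.845 + 1×28.085 + 4×15.999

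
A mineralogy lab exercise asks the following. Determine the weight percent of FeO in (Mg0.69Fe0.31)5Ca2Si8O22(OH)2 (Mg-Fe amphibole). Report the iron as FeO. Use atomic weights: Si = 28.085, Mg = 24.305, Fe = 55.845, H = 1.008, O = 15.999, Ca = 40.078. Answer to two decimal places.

M((Mg0.69Fe0.31)5Ca2Si8O22(OH)2) = 861.240 g/mol; M(FeO) = 71.844 g/mol.
Moles FeO per formula unit = 1.55 Fe ÷ 1 = 1.5500.
FeO fraction = (1.5500 × 71.844) / 861.240 = 111.358/861.240 = 0.1293.

12.93 wt%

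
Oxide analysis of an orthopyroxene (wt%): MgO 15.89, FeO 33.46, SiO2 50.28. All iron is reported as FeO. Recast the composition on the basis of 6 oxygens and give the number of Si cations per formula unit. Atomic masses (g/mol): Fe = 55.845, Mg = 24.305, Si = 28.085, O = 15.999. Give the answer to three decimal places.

15.89 wt% MgO ÷ 40.304 g/mol = 0.39425 mol, giving 0.39425 Mg and 0.39425 O.
33.46 wt% FeO ÷ 71.844 g/mol = 0.46573 mol, giving 0.46573 Fe and 0.46573 O.
50.28 wt% SiO2 ÷ 60.083 g/mol = 0.83684 mol, giving 0.83684 Si and 1.67368 O.
Oxygen sums to 2.53366; scaling by 6/2.53366 = 2.36812 puts the formula on 6 O.
Si: 0.83684 × 2.36812 = 1.982 atoms per formula unit.

1.982 Si apfu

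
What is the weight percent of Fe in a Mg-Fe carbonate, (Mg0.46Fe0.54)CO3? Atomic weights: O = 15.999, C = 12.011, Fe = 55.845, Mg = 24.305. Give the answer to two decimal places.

29.76 mass %

Formula mass = 0.46×24.305 + 0.54×55.845 + 1×12.011 + 3×15.999 = 101.345 g/mol, of which 30.156 g is Fe.
So Fe makes up 30.156/101.345 = 0.2976 of the mass, i.e. 29.76%.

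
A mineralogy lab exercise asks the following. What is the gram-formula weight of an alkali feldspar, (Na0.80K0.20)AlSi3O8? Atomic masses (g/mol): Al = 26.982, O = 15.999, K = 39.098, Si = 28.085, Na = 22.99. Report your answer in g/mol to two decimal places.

265.44 g/mol

M = 0.80×22.99 + 0.20×39.098 + 1×26.982 + 3×28.085 + 8×15.999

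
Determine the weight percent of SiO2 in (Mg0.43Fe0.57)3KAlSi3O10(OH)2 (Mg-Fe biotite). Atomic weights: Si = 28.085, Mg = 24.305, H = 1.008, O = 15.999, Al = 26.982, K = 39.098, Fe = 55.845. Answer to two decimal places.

38.25 wt%

Molar mass of (Mg0.43Fe0.57)3KAlSi3O10(OH)2 = 1.29·24.305 + 1.71·55.845 + 1·39.098 + 1·26.982 + 3·28.085 + 12·15.999 + 2·1.008 = 471.187 g/mol.
Each formula unit contains 3 Si, equivalent to 3/1 = 3.0000 mol SiO2.
M(SiO2) = 1×28.085 + 2×15.999 = 60.083 g/mol.
Mass of SiO2 per formula unit = 3.0000 × 60.083 = 180.249 g.
SiO2 wt% = 180.249 / 471.187 × 100 = 38.25%.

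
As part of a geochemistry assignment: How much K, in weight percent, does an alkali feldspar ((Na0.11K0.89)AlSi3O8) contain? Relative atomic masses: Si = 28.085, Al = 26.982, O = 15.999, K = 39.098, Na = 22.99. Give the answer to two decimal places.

M((Na0.11K0.89)AlSi3O8) = 276.555 g/mol.
K contributes 0.89 × 39.098 = 34.797 g per mole.
34.797/276.555 = 0.1258 → 12.58%.

12.58 weight percent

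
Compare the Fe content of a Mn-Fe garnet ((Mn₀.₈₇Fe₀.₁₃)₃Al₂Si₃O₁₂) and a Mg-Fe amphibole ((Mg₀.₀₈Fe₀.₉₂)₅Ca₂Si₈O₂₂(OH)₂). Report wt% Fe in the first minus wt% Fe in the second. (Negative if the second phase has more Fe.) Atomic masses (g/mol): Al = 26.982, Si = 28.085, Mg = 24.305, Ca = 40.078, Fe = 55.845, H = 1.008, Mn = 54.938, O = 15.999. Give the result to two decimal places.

-22.43 percentage points

Fe in (Mn₀.₈₇Fe₀.₁₃)₃Al₂Si₃O₁₂: molar mass 495.375 g/mol; 0.39×55.845 = 21.780 g → 4.40 wt%.
Fe in (Mg₀.₀₈Fe₀.₉₂)₅Ca₂Si₈O₂₂(OH)₂: molar mass 957.437 g/mol; 4.60×55.845 = 256.887 g → 26.83 wt%.
Difference = 4.40 − 26.83 = -22.43 percentage points.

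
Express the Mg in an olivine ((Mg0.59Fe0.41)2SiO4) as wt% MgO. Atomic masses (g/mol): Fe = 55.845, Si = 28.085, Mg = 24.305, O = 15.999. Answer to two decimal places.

28.55 wt%

Molar mass of (Mg0.59Fe0.41)2SiO4 = 1.18·24.305 + 0.82·55.845 + 1·28.085 + 4·15.999 = 166.554 g/mol.
Each formula unit contains 1.18 Mg, equivalent to 1.18/1 = 1.1800 mol MgO.
M(MgO) = 1×24.305 + 1×15.999 = 40.304 g/mol.
Mass of MgO per formula unit = 1.1800 × 40.304 = 47.559 g.
MgO wt% = 47.559 / 166.554 × 100 = 28.55%.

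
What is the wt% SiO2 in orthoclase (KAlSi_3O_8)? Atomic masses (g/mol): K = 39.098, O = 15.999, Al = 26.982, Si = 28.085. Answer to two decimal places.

64.76 wt%

Molar mass of KAlSi_3O_8 = 1*39.098 + 1*26.982 + 3*28.085 + 8*15.999 = 278.327 g/mol.
Each formula unit contains 3 Si, equivalent to 3/1 = 3.0000 mol SiO2.
M(SiO2) = 1×28.085 + 2×15.999 = 60.083 g/mol.
Mass of SiO2 per formula unit = 3.0000 × 60.083 = 180.249 g.
SiO2 wt% = 180.249 / 278.327 × 100 = 64.76%.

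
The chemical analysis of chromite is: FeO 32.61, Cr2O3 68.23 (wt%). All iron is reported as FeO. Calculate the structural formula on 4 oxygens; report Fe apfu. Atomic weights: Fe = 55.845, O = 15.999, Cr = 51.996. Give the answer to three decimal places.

FeO (M=71.844): mol = 0.45390; Fe = 0.45390, O = 0.45390.
Cr2O3 (M=151.989): mol = 0.44891; Cr = 0.89782, O = 1.34673.
ΣO = 1.80063; factor = 4/ΣO = 2.22144.
Fe apfu = 0.45390 × 2.22144 = 1.008.

1.008 Fe apfu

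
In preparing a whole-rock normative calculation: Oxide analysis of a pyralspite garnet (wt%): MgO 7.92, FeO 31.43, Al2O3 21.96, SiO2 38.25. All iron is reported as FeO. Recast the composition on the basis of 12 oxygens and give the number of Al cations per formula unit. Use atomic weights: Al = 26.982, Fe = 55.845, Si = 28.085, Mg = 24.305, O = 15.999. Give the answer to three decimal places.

MgO: 7.92/40.304 = 0.19651 mol → 0.19651 mol Mg, 0.19651 mol O.
FeO: 31.43/71.844 = 0.43748 mol → 0.43748 mol Fe, 0.43748 mol O.
Al2O3: 21.96/101.961 = 0.21538 mol → 0.43076 mol Al, 0.64614 mol O.
SiO2: 38.25/60.083 = 0.63662 mol → 0.63662 mol Si, 1.27324 mol O.
Total oxygen = 2.55337 mol. Normalization factor = 12/2.55337 = 4.69967.
Al per 12 O = 0.43076 × 4.69967 = 2.024.

2.024 Al apfu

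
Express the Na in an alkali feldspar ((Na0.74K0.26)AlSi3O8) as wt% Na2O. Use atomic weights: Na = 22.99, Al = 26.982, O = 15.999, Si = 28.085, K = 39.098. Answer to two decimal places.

Formula mass = 266.407 g/mol.
0.74 Na → 0.3700 mol Na2O per formula unit; M(Na2O) = 61.979, so Na2O mass = 22.932 g.
22.932/266.407 × 100 = 8.61 wt%.

8.61 wt%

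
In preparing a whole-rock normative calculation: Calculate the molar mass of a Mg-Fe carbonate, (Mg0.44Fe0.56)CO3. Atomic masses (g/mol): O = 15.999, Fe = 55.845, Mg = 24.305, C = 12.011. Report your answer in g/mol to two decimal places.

101.98 g/mol

M = 0.44·24.305 + 0.56·55.845 + 1·12.011 + 3·15.999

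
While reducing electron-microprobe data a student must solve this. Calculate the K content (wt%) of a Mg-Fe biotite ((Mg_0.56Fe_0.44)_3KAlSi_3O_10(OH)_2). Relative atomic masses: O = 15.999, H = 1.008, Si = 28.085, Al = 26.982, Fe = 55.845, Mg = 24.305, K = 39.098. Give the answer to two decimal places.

Molar mass of (Mg_0.56Fe_0.44)_3KAlSi_3O_10(OH)_2: 1.68*24.305 + 1.32*55.845 + 1*39.098 + 1*26.982 + 3*28.085 + 12*15.999 + 2*1.008 = 458.887 g/mol.
Mass of K per formula unit: 1 × 39.098 = 39.098 g.
Weight fraction K = 39.098 / 458.887 = 0.0852.

8.52 wt%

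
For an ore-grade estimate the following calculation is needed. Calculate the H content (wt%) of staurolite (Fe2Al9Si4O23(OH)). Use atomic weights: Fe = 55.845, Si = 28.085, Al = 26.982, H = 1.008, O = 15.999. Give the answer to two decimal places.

Formula mass = 2*55.845 + 9*26.982 + 4*28.085 + 24*15.999 + 1*1.008 = 851.852 g/mol, of which 1.008 g is H.
So H makes up 1.008/851.852 = 0.0012 of the mass, i.e. 0.12%.

0.12 wt%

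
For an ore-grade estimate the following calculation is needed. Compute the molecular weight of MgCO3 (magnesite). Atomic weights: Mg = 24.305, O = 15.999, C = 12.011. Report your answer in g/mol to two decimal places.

84.31 g/mol

M = 1*24.305 + 1*12.011 + 3*15.999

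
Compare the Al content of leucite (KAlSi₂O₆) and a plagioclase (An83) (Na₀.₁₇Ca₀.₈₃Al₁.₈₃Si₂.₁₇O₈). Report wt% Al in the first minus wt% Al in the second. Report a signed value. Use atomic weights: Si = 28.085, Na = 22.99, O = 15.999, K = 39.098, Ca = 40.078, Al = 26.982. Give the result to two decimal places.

Al in KAlSi₂O₆: molar mass 218.244 g/mol; 1×26.982 = 26.982 g → 12.36 wt%.
Al in Na₀.₁₇Ca₀.₈₃Al₁.₈₃Si₂.₁₇O₈: molar mass 275.487 g/mol; 1.83×26.982 = 49.377 g → 17.92 wt%.
Difference = 12.36 − 17.92 = -5.56 percentage points.

-5.56 percentage points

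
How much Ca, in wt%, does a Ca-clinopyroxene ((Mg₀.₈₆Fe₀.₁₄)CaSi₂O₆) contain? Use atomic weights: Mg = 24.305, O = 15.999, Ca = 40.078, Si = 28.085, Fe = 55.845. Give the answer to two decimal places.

Molar mass of (Mg₀.₈₆Fe₀.₁₄)CaSi₂O₆: 0.86·24.305 + 0.14·55.845 + 1·40.078 + 2·28.085 + 6·15.999 = 220.963 g/mol.
Mass of Ca per formula unit: 1 × 40.078 = 40.078 g.
Weight fraction Ca = 40.078 / 220.963 = 0.1814.

18.14 wt%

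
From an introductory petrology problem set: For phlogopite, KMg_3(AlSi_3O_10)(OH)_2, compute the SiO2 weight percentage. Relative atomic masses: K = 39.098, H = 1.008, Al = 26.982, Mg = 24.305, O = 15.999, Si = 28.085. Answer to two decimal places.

Formula mass = 417.254 g/mol.
3 Si → 3.0000 mol SiO2 per formula unit; M(SiO2) = 60.083, so SiO2 mass = 180.249 g.
180.249/417.254 × 100 = 43.20 wt%.

43.20 wt%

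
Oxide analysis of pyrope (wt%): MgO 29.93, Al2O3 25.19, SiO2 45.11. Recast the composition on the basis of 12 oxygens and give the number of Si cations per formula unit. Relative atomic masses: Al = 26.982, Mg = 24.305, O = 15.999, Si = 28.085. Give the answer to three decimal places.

3.018 Si apfu

MgO: 29.93/40.304 = 0.74261 mol → 0.74261 mol Mg, 0.74261 mol O.
Al2O3: 25.19/101.961 = 0.24706 mol → 0.49412 mol Al, 0.74118 mol O.
SiO2: 45.11/60.083 = 0.75079 mol → 0.75079 mol Si, 1.50158 mol O.
Total oxygen = 2.98537 mol. Normalization factor = 12/2.98537 = 4.01960.
Si per 12 O = 0.75079 × 4.01960 = 3.018.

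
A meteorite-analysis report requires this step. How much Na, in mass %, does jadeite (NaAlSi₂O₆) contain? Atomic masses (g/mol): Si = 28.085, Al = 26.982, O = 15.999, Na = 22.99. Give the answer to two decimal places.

11.37 mass %

Formula mass = 1·22.99 + 1·26.982 + 2·28.085 + 6·15.999 = 202.136 g/mol, of which 22.990 g is Na.
So Na makes up 22.990/202.136 = 0.1137 of the mass, i.e. 11.37%.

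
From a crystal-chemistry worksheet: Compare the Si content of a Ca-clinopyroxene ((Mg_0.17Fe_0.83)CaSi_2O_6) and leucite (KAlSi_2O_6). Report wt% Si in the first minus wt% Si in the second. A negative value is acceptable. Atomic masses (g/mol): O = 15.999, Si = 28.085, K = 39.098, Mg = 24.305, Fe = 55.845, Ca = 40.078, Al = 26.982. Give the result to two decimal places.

M((Mg_0.17Fe_0.83)CaSi_2O_6) = 242.725 g/mol, so wt% Si = 56.170/242.725 × 100 = 23.14%.
M(KAlSi_2O_6) = 218.244 g/mol, so wt% Si = 56.170/218.244 × 100 = 25.74%.
23.14 − 25.74 = -2.60 pp.

-2.60 percentage points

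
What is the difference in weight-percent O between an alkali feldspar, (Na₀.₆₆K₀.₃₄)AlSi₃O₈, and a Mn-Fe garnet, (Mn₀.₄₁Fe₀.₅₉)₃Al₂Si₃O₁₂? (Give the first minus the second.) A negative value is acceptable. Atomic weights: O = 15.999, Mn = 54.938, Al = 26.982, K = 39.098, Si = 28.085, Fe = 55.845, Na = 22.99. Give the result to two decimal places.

O in (Na₀.₆₆K₀.₃₄)AlSi₃O₈: molar mass 267.696 g/mol; 8×15.999 = 127.992 g → 47.81 wt%.
O in (Mn₀.₄₁Fe₀.₅₉)₃Al₂Si₃O₁₂: molar mass 496.626 g/mol; 12×15.999 = 191.988 g → 38.66 wt%.
Difference = 47.81 − 38.66 = 9.15 percentage points.

9.15 percentage points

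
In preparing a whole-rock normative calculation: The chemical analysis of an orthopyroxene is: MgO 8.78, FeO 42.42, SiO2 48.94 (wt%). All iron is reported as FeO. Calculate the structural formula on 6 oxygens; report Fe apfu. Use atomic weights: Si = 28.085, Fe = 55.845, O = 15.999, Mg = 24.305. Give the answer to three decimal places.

MgO: 8.78/40.304 = 0.21784 mol → 0.21784 mol Mg, 0.21784 mol O.
FeO: 42.42/71.844 = 0.59045 mol → 0.59045 mol Fe, 0.59045 mol O.
SiO2: 48.94/60.083 = 0.81454 mol → 0.81454 mol Si, 1.62908 mol O.
Total oxygen = 2.43737 mol. Normalization factor = 6/2.43737 = 2.46167.
Fe per 6 O = 0.59045 × 2.46167 = 1.453.

1.453 Fe apfu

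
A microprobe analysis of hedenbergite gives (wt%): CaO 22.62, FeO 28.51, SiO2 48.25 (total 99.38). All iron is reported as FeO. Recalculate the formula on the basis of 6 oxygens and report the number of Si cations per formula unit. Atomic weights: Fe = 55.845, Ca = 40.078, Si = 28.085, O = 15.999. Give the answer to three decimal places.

CaO: 22.62/56.077 = 0.40337 mol → 0.40337 mol Ca, 0.40337 mol O.
FeO: 28.51/71.844 = 0.39683 mol → 0.39683 mol Fe, 0.39683 mol O.
SiO2: 48.25/60.083 = 0.80306 mol → 0.80306 mol Si, 1.60612 mol O.
Total oxygen = 2.40632 mol. Normalization factor = 6/2.40632 = 2.49343.
Si per 6 O = 0.80306 × 2.49343 = 2.002.

2.002 Si apfu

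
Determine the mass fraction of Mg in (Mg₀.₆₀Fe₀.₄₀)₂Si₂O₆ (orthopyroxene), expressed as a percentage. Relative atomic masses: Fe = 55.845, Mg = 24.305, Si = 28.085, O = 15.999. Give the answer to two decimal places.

12.90 wt%

Formula mass = 1.20*24.305 + 0.80*55.845 + 2*28.085 + 6*15.999 = 226.006 g/mol, of which 29.166 g is Mg.
So Mg makes up 29.166/226.006 = 0.1290 of the mass, i.e. 12.90%.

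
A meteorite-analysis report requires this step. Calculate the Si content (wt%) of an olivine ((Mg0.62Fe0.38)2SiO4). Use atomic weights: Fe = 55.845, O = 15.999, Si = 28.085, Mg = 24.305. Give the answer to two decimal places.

17.06 wt%

Formula mass = 1.24×24.305 + 0.76×55.845 + 1×28.085 + 4×15.999 = 164.661 g/mol, of which 28.085 g is Si.
So Si makes up 28.085/164.661 = 0.1706 of the mass, i.e. 17.06%.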